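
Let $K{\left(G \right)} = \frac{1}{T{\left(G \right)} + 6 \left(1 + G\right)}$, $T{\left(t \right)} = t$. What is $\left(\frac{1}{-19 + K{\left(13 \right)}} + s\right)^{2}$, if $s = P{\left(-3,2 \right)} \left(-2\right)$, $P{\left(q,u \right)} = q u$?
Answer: $\frac{484308049}{3392964} \approx 142.74$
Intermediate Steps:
$K{\left(G \right)} = \frac{1}{6 + 7 G}$ ($K{\left(G \right)} = \frac{1}{G + 6 \left(1 + G\right)} = \frac{1}{G + \left(6 + 6 G\right)} = \frac{1}{6 + 7 G}$)
$s = 12$ ($s = \left(-3\right) 2 \left(-2\right) = \left(-6\right) \left(-2\right) = 12$)
$\left(\frac{1}{-19 + K{\left(13 \right)}} + s\right)^{2} = \left(\frac{1}{-19 + \frac{1}{6 + 7 \cdot 13}} + 12\right)^{2} = \left(\frac{1}{-19 + \frac{1}{6 + 91}} + 12\right)^{2} = \left(\frac{1}{-19 + \frac{1}{97}} + 12\right)^{2} = \left(\frac{1}{- \frac{1842}{97}} + 12\right)^{2} = \left(- \frac{97}{1842} + 12\right)^{2} = \left(\frac{22007}{1842}\right)^{2} = \frac{484308049}{3392964}$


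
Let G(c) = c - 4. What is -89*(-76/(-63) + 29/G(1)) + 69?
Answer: 51784/63 ≈ 821.97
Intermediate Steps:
G(c) = -4 + c
-89*(-76/(-63) + 29/G(1)) + 69 = -89*(-76/(-63) + 29/(-4 + 1)) + 69 = -89*(-76*(-1/63) + 29/(-3)) + 69 = -89*(76/63 + 29*(-1/3)) + 69 = -89*(76/63 - 29/3) + 69 = -89*(-533/63) + 69 = 47437/63 + 69 = 51784/63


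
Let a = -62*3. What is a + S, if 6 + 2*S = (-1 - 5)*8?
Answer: -213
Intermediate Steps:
S = -27 (S = -3 + ((-1 - 5)*8)/2 = -3 + (-6*8)/2 = -3 + (½)*(-48) = -3 - 24 = -27)
a = -186
a + S = -186 - 27 = -213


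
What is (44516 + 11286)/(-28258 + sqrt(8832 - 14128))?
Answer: -394213229/199629965 - 55802*I*sqrt(331)/199629965 ≈ -1.9747 - 0.0050856*I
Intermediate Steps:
(44516 + 11286)/(-28258 + sqrt(8832 - 14128)) = 55802/(-28258 + sqrt(-5296)) = 55802/(-28258 + 4*I*sqrt(331))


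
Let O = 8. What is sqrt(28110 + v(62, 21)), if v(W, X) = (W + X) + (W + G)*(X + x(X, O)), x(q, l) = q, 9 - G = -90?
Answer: sqrt(34955) ≈ 186.96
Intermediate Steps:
G = 99 (G = 9 - 1*(-90) = 9 + 90 = 99)
v(W, X) = W + X + 2*X*(99 + W) (v(W, X) = (W + X) + (W + 99)*(X + X) = (W + X) + (99 + W)*(2*X) = (W + X) + 2*X*(99 + W) = W + X + 2*X*(99 + W))
sqrt(28110 + v(62, 21)) = sqrt(28110 + (62 + 199*21 + 2*62*21)) = sqrt(28110 + (62 + 4179 + 2604)) = sqrt(28110 + 6845) = sqrt(34955)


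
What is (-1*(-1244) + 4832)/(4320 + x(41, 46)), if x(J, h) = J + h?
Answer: 6076/4407 ≈ 1.3787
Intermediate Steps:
(-1*(-1244) + 4832)/(4320 + x(41, 46)) = (-1*(-1244) + 4832)/(4320 + (41 + 46)) = (1244 + 4832)/(4320 + 87) = 6076/4407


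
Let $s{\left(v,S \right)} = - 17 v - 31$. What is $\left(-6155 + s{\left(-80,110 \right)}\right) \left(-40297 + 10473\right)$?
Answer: $143930624$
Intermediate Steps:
$s{\left(v,S \right)} = -31 - 17 v$
$\left(-6155 + s{\left(-80,110 \right)}\right) \left(-40297 + 10473\right) = \left(-6155 - -1329\right) \left(-40297 + 10473\right) = \left(-6155 + \left(-31 + 1360\right)\right) \left(-29824\right) = \left(-6155 + 1329\right) \left(-29824\right) = \left(-4826\right) \left(-29824\right) = 143930624$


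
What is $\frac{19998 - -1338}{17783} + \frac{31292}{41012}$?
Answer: $\frac{357874417}{182329099} \approx 1.9628$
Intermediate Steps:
$\frac{19998 - -1338}{17783} + \frac{31292}{41012} = \left(19998 + 1338\right) \frac{1}{17783} + 31292 \cdot \frac{1}{41012} = 21336 \cdot \frac{1}{17783} + \frac{7823}{10253} = \frac{21336}{17783} + \frac{7823}{10253} = \frac{357874417}{182329099}$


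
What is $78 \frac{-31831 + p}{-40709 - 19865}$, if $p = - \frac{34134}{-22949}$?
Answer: $\frac{28487763915}{695056363} \approx 40.986$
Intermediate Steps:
$p = \frac{34134}{22949}$ ($p = \left(-34134\right) \left(- \frac{1}{22949}\right) = \frac{34134}{22949} \approx 1.4874$)
$78 \frac{-31831 + p}{-40709 - 19865} = 78 \frac{-31831 + \frac{34134}{22949}}{-40709 - 19865} = 78 \left(- \frac{730455485}{22949 \left(-60574\right)}\right) = 78 \left(\left(- \frac{730455485}{22949}\right) \left(- \frac{1}{60574}\right)\right) = 78 \cdot \frac{730455485}{1390112726} = \frac{28487763915}{695056363}$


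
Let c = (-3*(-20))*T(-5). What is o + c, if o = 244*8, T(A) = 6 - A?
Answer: 2612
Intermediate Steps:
c = 660 (c = (-3*(-20))*(6 - 1*(-5)) = 60*(6 + 5) = 60*11 = 660)
o = 1952
o + c = 1952 + 660 = 2612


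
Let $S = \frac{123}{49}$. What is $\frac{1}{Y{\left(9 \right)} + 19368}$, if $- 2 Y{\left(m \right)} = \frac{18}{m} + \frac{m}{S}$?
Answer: $\frac{82}{1587947} \approx 5.1639 \cdot 10^{-5}$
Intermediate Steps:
$S = \frac{123}{49}$ ($S = 123 \cdot \frac{1}{49} = \frac{123}{49} \approx 2.5102$)
$Y{\left(m \right)} = - \frac{9}{m} - \frac{49 m}{246}$ ($Y{\left(m \right)} = - \frac{\frac{18}{m} + \frac{m}{\frac{123}{49}}}{2} = - \frac{\frac{18}{m} + m \frac{49}{123}}{2} = - \frac{\frac{18}{m} + \frac{49 m}{123}}{2} = - \frac{9}{m} - \frac{49 m}{246}$)
$\frac{1}{Y{\left(9 \right)} + 19368} = \frac{1}{\left(- \frac{9}{9} - \frac{147}{82}\right) + 19368} = \frac{1}{\left(\left(-9\right) \frac{1}{9} - \frac{147}{82}\right) + 19368} = \frac{1}{\left(-1 - \frac{147}{82}\right) + 19368} = \frac{1}{- \frac{229}{82} + 19368} = \frac{1}{\frac{1587947}{82}} = \frac{82}{1587947}$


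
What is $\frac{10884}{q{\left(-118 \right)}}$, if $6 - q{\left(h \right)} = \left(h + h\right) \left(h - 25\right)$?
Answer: $- \frac{5442}{16871} \approx -0.32257$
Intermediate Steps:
$q{\left(h \right)} = 6 - 2 h \left(-25 + h\right)$ ($q{\left(h \right)} = 6 - \left(h + h\right) \left(h - 25\right) = 6 - 2 h \left(-25 + h\right)$)
$\frac{10884}{q{\left(-118 \right)}} = \frac{10884}{6 - 2 \left(-118\right)^{2} + 50 \left(-118\right)} = \frac{10884}{6 - 27848 - 5900} = \frac{10884}{-33742} = 10884 \left(- \frac{1}{33742}\right) = - \frac{5442}{16871}$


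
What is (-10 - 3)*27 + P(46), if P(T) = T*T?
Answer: 1765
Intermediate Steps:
P(T) = T**2
(-10 - 3)*27 + P(46) = (-10 - 3)*27 + 46**2 = -13*27 + 2116 = -351 + 2116 = 1765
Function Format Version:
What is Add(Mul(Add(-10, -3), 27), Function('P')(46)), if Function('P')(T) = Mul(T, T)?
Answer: 1765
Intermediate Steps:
Function('P')(T) = Pow(T, 2)
Add(Mul(Add(-10, -3), 27), Function('P')(46)) = Add(Mul(Add(-10, -3), 27), Pow(46, 2)) = Add(Mul(-13, 27), 2116) = Add(-351, 2116) = 1765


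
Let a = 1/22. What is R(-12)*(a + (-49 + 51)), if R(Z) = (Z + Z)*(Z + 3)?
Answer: 4860/11 ≈ 441.82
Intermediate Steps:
R(Z) = 2*Z*(3 + Z) (R(Z) = (2*Z)*(3 + Z) = 2*Z*(3 + Z))
a = 1/22 ≈ 0.045455
R(-12)*(a + (-49 + 51)) = (2*(-12)*(3 - 12))*(1/22 + (-49 + 51)) = (2*(-12)*(-9))*(1/22 + 2) = 216*(45/22) = 4860/11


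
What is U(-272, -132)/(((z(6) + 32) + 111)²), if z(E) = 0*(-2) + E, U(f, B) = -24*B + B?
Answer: 3036/22201 ≈ 0.13675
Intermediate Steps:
U(f, B) = -23*B
z(E) = E (z(E) = 0 + E = E)
U(-272, -132)/(((z(6) + 32) + 111)²) = (-23*(-132))/(((6 + 32) + 111)²) = 3036/((38 + 111)²) = 3036/(149²) = 3036/22201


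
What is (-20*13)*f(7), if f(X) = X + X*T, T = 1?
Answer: -3640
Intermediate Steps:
f(X) = 2*X (f(X) = X + X*1 = X + X = 2*X)
(-20*13)*f(7) = (-20*13)*(2*7) = -260*14 = -3640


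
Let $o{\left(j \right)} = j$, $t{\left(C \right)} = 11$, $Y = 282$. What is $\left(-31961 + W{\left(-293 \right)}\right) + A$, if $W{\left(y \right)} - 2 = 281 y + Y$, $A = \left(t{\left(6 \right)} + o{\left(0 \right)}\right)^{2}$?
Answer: $-113889$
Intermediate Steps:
$A = 121$ ($A = \left(11 + 0\right)^{2} = 11^{2} = 121$)
$W{\left(y \right)} = 284 + 281 y$ ($W{\left(y \right)} = 2 + \left(281 y + 282\right) = 2 + \left(282 + 281 y\right) = 284 + 281 y$)
$\left(-31961 + W{\left(-293 \right)}\right) + A = \left(-31961 + \left(284 + 281 \left(-293\right)\right)\right) + 121 = \left(-31961 + \left(284 - 82333\right)\right) + 121 = \left(-31961 - 82049\right) + 121 = -114010 + 121 = -113889$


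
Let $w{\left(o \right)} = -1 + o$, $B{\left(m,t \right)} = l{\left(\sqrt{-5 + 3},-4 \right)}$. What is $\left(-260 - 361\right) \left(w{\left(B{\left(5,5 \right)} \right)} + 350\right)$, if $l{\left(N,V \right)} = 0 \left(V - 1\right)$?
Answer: $-216729$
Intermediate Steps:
$l{\left(N,V \right)} = 0$ ($l{\left(N,V \right)} = 0 \left(-1 + V\right) = 0$)
$B{\left(m,t \right)} = 0$
$\left(-260 - 361\right) \left(w{\left(B{\left(5,5 \right)} \right)} + 350\right) = \left(-260 - 361\right) \left(\left(-1 + 0\right) + 350\right) = - 621 \left(-1 + 350\right) = \left(-621\right) 349 = -216729$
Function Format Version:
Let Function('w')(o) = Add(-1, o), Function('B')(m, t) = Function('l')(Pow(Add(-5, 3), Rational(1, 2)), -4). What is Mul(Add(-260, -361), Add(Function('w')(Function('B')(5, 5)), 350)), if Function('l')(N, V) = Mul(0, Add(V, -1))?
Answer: -216729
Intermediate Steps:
Function('l')(N, V) = 0 (Function('l')(N, V) = Mul(0, Add(-1, V)) = 0)
Function('B')(m, t) = 0
Mul(Add(-260, -361), Add(Function('w')(Function('B')(5, 5)), 350)) = Mul(Add(-260, -361), Add(Add(-1, 0), 350)) = Mul(-621, Add(-1, 350)) = Mul(-621, 349) = -216729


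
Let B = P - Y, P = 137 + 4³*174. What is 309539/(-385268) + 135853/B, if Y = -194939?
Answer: -46334043/320350342 ≈ -0.14464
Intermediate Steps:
P = 11273 (P = 137 + 64*174 = 137 + 11136 = 11273)
B = 206212 (B = 11273 - 1*(-194939) = 11273 + 194939 = 206212)
309539/(-385268) + 135853/B = 309539/(-385268) + 135853/206212 = 309539*(-1/385268) + 135853*(1/206212) = -309539/385268 + 135853/206212 = -46334043/320350342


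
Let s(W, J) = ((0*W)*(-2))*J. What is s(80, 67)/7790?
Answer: 0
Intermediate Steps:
s(W, J) = 0 (s(W, J) = (0*(-2))*J = 0*J = 0)
s(80, 67)/7790 = 0/7790 = 0*(1/7790) = 0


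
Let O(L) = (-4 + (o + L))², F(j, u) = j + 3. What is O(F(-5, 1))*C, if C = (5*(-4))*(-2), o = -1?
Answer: 1960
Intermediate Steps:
F(j, u) = 3 + j
O(L) = (-5 + L)² (O(L) = (-4 + (-1 + L))² = (-5 + L)²)
C = 40 (C = -20*(-2) = 40)
O(F(-5, 1))*C = (-5 + (3 - 5))²*40 = (-5 - 2)²*40 = (-7)²*40 = 49*40 = 1960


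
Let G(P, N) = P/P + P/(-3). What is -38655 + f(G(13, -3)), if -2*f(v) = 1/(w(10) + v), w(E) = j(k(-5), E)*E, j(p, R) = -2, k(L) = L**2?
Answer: -5411697/140 ≈ -38655.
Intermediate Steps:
w(E) = -2*E
G(P, N) = 1 - P/3 (G(P, N) = 1 + P*(-1/3) = 1 - P/3)
f(v) = -1/(2*(-20 + v)) (f(v) = -1/(2*(-2*10 + v)) = -1/(2*(-20 + v)))
-38655 + f(G(13, -3)) = -38655 - 1/(-40 + 2*(1 - 1/3*13)) = -38655 - 1/(-40 + 2*(1 - 13/3)) = -38655 - 1/(-40 + 2*(-10/3)) = -38655 - 1/(-40 - 20/3) = -38655 - 1/(-140/3) = -38655 - 1*(-3/140) = -38655 + 3/140 = -5411697/140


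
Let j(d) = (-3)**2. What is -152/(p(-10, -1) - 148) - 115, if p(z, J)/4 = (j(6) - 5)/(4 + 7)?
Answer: -45927/403 ≈ -113.96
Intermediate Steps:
j(d) = 9
p(z, J) = 16/11 (p(z, J) = 4*((9 - 5)/(4 + 7)) = 4*(4/11) = 16/11)
-152/(p(-10, -1) - 148) - 115 = -152/(16/11 - 148) - 115 = -152/(-1612/11) - 115 = -152*(-11/1612) - 115 = 418/403 - 115 = -45927/403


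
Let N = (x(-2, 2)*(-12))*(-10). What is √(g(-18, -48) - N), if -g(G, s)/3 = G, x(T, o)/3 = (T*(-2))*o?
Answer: 3*I*√314 ≈ 53.16*I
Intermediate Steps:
x(T, o) = -6*T*o (x(T, o) = 3*((T*(-2))*o) = 3*((-2*T)*o) = 3*(-2*T*o) = -6*T*o)
g(G, s) = -3*G
N = 2880 (N = (-6*(-2)*2*(-12))*(-10) = (24*(-12))*(-10) = -288*(-10) = 2880)
√(g(-18, -48) - N) = √(-3*(-18) - 1*2880) = √(54 - 2880) = √(-2826) = 3*I*√314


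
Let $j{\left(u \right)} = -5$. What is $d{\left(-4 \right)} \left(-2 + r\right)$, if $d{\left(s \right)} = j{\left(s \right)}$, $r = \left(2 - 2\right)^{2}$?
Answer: $10$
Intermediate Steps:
$r = 0$ ($r = 0^{2} = 0$)
$d{\left(s \right)} = -5$
$d{\left(-4 \right)} \left(-2 + r\right) = - 5 \left(-2 + 0\right) = \left(-5\right) \left(-2\right) = 10$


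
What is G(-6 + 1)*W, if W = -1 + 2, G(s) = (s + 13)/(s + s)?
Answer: -⅘ ≈ -0.80000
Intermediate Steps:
G(s) = (13 + s)/(2*s) (G(s) = (13 + s)/((2*s)) = (13 + s)*(1/(2*s)) = (13 + s)/(2*s))
W = 1
G(-6 + 1)*W = ((13 + (-6 + 1))/(2*(-6 + 1)))*1 = ((½)*(13 - 5)/(-5))*1 = ((½)*(-⅕)*8)*1 = -⅘*1 = -⅘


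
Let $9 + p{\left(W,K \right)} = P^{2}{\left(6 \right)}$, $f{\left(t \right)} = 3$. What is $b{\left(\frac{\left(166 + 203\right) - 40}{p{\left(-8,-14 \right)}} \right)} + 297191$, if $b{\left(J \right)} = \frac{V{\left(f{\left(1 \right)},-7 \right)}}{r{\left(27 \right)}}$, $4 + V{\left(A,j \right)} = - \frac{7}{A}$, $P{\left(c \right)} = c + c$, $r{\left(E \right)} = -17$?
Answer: $\frac{15156760}{51} \approx 2.9719 \cdot 10^{5}$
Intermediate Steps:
$P{\left(c \right)} = 2 c$
$V{\left(A,j \right)} = -4 - \frac{7}{A}$
$p{\left(W,K \right)} = 135$ ($p{\left(W,K \right)} = -9 + \left(2 \cdot 6\right)^{2} = -9 + 12^{2} = -9 + 144 = 135$)
$b{\left(J \right)} = \frac{19}{51}$ ($b{\left(J \right)} = \frac{-4 - \frac{7}{3}}{-17} = \left(-4 - \frac{7}{3}\right) \left(- \frac{1}{17}\right) = \left(- \frac{19}{3}\right) \left(- \frac{1}{17}\right) = \frac{19}{51}$)
$b{\left(\frac{\left(166 + 203\right) - 40}{p{\left(-8,-14 \right)}} \right)} + 297191 = \frac{19}{51} + 297191 = \frac{15156760}{51}$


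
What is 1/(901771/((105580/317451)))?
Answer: 105580/286268105721 ≈ 3.6882e-7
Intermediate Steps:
1/(901771/((105580/317451))) = 1/(901771/((105580*(1/317451)))) = 1/(901771/(105580/317451)) = 1/(901771*(317451/105580)) = 1/(286268105721/105580) = 105580/286268105721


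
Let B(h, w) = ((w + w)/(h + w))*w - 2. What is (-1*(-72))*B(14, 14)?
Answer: 864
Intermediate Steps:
B(h, w) = -2 + 2*w**2/(h + w) (B(h, w) = ((2*w)/(h + w))*w - 2 = (2*w/(h + w))*w - 2 = 2*w**2/(h + w) - 2 = -2 + 2*w**2/(h + w))
(-1*(-72))*B(14, 14) = (-1*(-72))*(2*(14**2 - 1*14 - 1*14)/(14 + 14)) = 72*(2*(196 - 14 - 14)/28) = 72*(2*(1/28)*168) = 72*12 = 864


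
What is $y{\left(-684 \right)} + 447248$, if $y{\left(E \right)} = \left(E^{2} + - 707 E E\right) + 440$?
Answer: $-329858648$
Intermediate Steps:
$y{\left(E \right)} = 440 - 706 E^{2}$ ($y{\left(E \right)} = \left(E^{2} - 707 E^{2}\right) + 440 = - 706 E^{2} + 440 = 440 - 706 E^{2}$)
$y{\left(-684 \right)} + 447248 = \left(440 - 706 \left(-684\right)^{2}\right) + 447248 = \left(440 - 330306336\right) + 447248 = -330305896 + 447248 = -329858648$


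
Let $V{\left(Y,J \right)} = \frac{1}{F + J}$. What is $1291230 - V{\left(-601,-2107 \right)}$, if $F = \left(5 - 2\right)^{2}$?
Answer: $\frac{2709000541}{2098} \approx 1.2912 \cdot 10^{6}$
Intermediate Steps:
$F = 9$ ($F = 3^{2} = 9$)
$V{\left(Y,J \right)} = \frac{1}{9 + J}$
$1291230 - V{\left(-601,-2107 \right)} = 1291230 - \frac{1}{9 - 2107} = 1291230 - \frac{1}{-2098} = 1291230 - - \frac{1}{2098} = 1291230 + \frac{1}{2098} = \frac{2709000541}{2098}$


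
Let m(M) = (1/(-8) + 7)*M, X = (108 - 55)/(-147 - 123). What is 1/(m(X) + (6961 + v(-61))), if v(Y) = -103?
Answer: 432/2962073 ≈ 0.00014584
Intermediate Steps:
X = -53/270 (X = 53/(-270) = 53*(-1/270) = -53/270 ≈ -0.19630)
m(M) = 55*M/8 (m(M) = (1*(-⅛) + 7)*M = (-⅛ + 7)*M = 55*M/8)
1/(m(X) + (6961 + v(-61))) = 1/((55/8)*(-53/270) + (6961 - 103)) = 1/(-583/432 + 6858) = 1/(2962073/432) = 432/2962073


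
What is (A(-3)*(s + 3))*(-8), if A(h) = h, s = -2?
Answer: 24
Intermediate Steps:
(A(-3)*(s + 3))*(-8) = -3*(-2 + 3)*(-8) = -3*1*(-8) = -3*(-8) = 24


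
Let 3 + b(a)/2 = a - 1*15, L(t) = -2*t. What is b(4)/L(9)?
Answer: 14/9 ≈ 1.5556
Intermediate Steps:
b(a) = -36 + 2*a (b(a) = -6 + 2*(a - 1*15) = -6 + 2*(a - 15) = -6 + 2*(-15 + a) = -6 + (-30 + 2*a) = -36 + 2*a)
b(4)/L(9) = (-36 + 2*4)/((-2*9)) = (-36 + 8)/(-18) = -28*(-1/18) = 14/9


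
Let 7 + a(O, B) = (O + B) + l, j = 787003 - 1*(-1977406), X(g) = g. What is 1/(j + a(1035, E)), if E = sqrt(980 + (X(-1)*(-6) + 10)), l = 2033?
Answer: 461245/1276481699984 - sqrt(249)/3829445099952 ≈ 3.6134e-7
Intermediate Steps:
E = 2*sqrt(249) (E = sqrt(980 + (-1*(-6) + 10)) = sqrt(980 + (6 + 10)) = sqrt(980 + 16) = sqrt(996) = 2*sqrt(249) ≈ 31.559)
j = 2764409 (j = 787003 + 1977406 = 2764409)
a(O, B) = 2026 + B + O (a(O, B) = -7 + ((O + B) + 2033) = -7 + ((B + O) + 2033) = -7 + (2033 + B + O) = 2026 + B + O)
1/(j + a(1035, E)) = 1/(2764409 + (2026 + 2*sqrt(249) + 1035)) = 1/(2764409 + (3061 + 2*sqrt(249))) = 1/(2767470 + 2*sqrt(249))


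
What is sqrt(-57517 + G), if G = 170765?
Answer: 4*sqrt(7078) ≈ 336.52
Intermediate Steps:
sqrt(-57517 + G) = sqrt(-57517 + 170765) = sqrt(113248) = 4*sqrt(7078)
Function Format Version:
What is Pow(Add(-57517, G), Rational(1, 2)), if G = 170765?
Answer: Mul(4, Pow(7078, Rational(1, 2))) ≈ 336.52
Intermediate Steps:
Pow(Add(-57517, G), Rational(1, 2)) = Pow(Add(-57517, 170765), Rational(1, 2)) = Pow(113248, Rational(1, 2)) = Mul(4, Pow(7078, Rational(1, 2)))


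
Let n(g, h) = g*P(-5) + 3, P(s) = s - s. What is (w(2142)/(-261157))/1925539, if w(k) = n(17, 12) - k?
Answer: 2139/502867988623 ≈ 4.2536e-9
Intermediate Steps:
P(s) = 0
n(g, h) = 3 (n(g, h) = g*0 + 3 = 0 + 3 = 3)
w(k) = 3 - k
(w(2142)/(-261157))/1925539 = ((3 - 1*2142)/(-261157))/1925539 = ((3 - 2142)*(-1/261157))*(1/1925539) = -2139*(-1/261157)*(1/1925539) = (2139/261157)*(1/1925539) = 2139/502867988623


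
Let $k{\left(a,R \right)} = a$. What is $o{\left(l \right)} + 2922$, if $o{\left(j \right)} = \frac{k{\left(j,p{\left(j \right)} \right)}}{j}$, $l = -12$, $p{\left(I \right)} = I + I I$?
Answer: $2923$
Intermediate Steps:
$p{\left(I \right)} = I + I^{2}$
$o{\left(j \right)} = 1$ ($o{\left(j \right)} = \frac{j}{j} = 1$)
$o{\left(l \right)} + 2922 = 1 + 2922 = 2923$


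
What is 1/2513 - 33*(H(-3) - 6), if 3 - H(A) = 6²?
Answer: 3234232/2513 ≈ 1287.0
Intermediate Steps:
H(A) = -33 (H(A) = 3 - 1*6² = 3 - 1*36 = 3 - 36 = -33)
1/2513 - 33*(H(-3) - 6) = 1/2513 - 33*(-33 - 6) = 1/2513 - 33*(-39) = 1/2513 + 1287 = 3234232/2513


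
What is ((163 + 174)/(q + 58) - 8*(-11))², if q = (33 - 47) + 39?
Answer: 58384881/6889 ≈ 8475.1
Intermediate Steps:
q = 25 (q = -14 + 39 = 25)
((163 + 174)/(q + 58) - 8*(-11))² = ((163 + 174)/(25 + 58) - 8*(-11))² = (337/83 + 88)² = (7641/83)² = 58384881/6889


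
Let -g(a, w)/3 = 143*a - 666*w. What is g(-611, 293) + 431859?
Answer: 1279392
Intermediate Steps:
g(a, w) = -429*a + 1998*w (g(a, w) = -3*(143*a - 666*w) = -3*(-666*w + 143*a) = -429*a + 1998*w)
g(-611, 293) + 431859 = (-429*(-611) + 1998*293) + 431859 = (262119 + 585414) + 431859 = 847533 + 431859 = 1279392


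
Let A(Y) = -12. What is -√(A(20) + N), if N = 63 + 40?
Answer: -√91 ≈ -9.5394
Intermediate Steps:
N = 103
-√(A(20) + N) = -√(-12 + 103) = -√91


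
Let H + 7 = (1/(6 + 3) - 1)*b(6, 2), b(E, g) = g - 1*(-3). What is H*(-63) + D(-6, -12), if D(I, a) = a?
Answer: 709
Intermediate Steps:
b(E, g) = 3 + g (b(E, g) = g + 3 = 3 + g)
H = -103/9 (H = -7 + (1/(6 + 3) - 1)*(3 + 2) = -7 + (1/9 - 1)*5 = -7 + (⅑ - 1)*5 = -7 - 8/9*5 = -7 - 40/9 = -103/9 ≈ -11.444)
H*(-63) + D(-6, -12) = -103/9*(-63) - 12 = 721 - 12 = 709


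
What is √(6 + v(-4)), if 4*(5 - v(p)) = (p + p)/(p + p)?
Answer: √43/2 ≈ 3.2787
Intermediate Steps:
v(p) = 19/4 (v(p) = 5 - (p + p)/(4*(p + p)) = 5 - 2*p/(4*(2*p)) = 5 - 2*p*1/(2*p)/4 = 5 - ¼*1 = 5 - ¼ = 19/4)
√(6 + v(-4)) = √(6 + 19/4) = √(43/4) = √43/2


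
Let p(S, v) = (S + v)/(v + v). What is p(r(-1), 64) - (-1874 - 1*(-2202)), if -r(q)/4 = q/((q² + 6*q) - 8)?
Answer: -136241/416 ≈ -327.50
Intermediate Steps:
r(q) = -4*q/(-8 + q² + 6*q) (r(q) = -4*q/((q² + 6*q) - 8) = -4*q/(-8 + q² + 6*q))
p(S, v) = (S + v)/(2*v) (p(S, v) = (S + v)/((2*v)) = (S + v)*(1/(2*v)) = (S + v)/(2*v))
p(r(-1), 64) - (-1874 - 1*(-2202)) = (½)*(-4*(-1)/(-8 + (-1)² + 6*(-1)) + 64)/64 - (-1874 - 1*(-2202)) = (½)*(1/64)*(-4*(-1)/(-8 + 1 - 6) + 64) - (-1874 + 2202) = (½)*(1/64)*(-4*(-1)/(-13) + 64) - 1*328 = (½)*(1/64)*(-4*(-1)*(-1/13) + 64) - 328 = (½)*(1/64)*(-4/13 + 64) - 328 = (½)*(1/64)*(828/13) - 328 = 207/416 - 328 = -136241/416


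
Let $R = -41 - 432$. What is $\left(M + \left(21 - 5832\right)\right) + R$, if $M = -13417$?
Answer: $-19701$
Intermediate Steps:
$R = -473$ ($R = -41 - 432 = -473$)
$\left(M + \left(21 - 5832\right)\right) + R = \left(-13417 + \left(21 - 5832\right)\right) - 473 = \left(-13417 - 5811\right) - 473 = -19228 - 473 = -19701$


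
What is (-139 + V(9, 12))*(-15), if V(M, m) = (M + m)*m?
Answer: -1695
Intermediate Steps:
V(M, m) = m*(M + m)
(-139 + V(9, 12))*(-15) = (-139 + 12*(9 + 12))*(-15) = (-139 + 12*21)*(-15) = (-139 + 252)*(-15) = 113*(-15) = -1695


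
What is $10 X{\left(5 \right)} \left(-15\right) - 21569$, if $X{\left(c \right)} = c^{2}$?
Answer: $-25319$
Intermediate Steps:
$10 X{\left(5 \right)} \left(-15\right) - 21569 = 10 \cdot 5^{2} \left(-15\right) - 21569 = 10 \cdot 25 \left(-15\right) - 21569 = 250 \left(-15\right) - 21569 = -3750 - 21569 = -25319$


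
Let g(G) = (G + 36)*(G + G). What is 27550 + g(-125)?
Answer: 49800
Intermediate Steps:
g(G) = 2*G*(36 + G) (g(G) = (36 + G)*(2*G) = 2*G*(36 + G))
27550 + g(-125) = 27550 + 2*(-125)*(36 - 125) = 27550 + 2*(-125)*(-89) = 27550 + 22250 = 49800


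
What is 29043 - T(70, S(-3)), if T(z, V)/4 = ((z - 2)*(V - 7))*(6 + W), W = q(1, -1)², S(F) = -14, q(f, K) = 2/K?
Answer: 86163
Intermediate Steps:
W = 4 (W = (2/(-1))² = (2*(-1))² = (-2)² = 4)
T(z, V) = 40*(-7 + V)*(-2 + z) (T(z, V) = 4*(((z - 2)*(V - 7))*(6 + 4)) = 4*(((-2 + z)*(-7 + V))*10) = 4*(((-7 + V)*(-2 + z))*10) = 4*(10*(-7 + V)*(-2 + z)) = 40*(-7 + V)*(-2 + z))
29043 - T(70, S(-3)) = 29043 - (560 - 280*70 - 80*(-14) + 40*(-14)*70) = 29043 - (560 - 19600 + 1120 - 39200) = 29043 - 1*(-57120) = 29043 + 57120 = 86163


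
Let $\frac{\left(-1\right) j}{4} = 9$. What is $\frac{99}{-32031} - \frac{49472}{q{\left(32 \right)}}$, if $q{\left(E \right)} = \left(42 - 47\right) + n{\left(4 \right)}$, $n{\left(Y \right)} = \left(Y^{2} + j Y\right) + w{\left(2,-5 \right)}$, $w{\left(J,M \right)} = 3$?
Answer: $\frac{88034709}{231335} \approx 380.55$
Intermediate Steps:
$j = -36$ ($j = \left(-4\right) 9 = -36$)
$n{\left(Y \right)} = 3 + Y^{2} - 36 Y$ ($n{\left(Y \right)} = \left(Y^{2} - 36 Y\right) + 3 = 3 + Y^{2} - 36 Y$)
$q{\left(E \right)} = -130$ ($q{\left(E \right)} = \left(42 - 47\right) + \left(3 + 4^{2} - 144\right) = -5 + \left(3 + 16 - 144\right) = -5 - 125 = -130$)
$\frac{99}{-32031} - \frac{49472}{q{\left(32 \right)}} = \frac{99}{-32031} - \frac{49472}{-130} = 99 \left(- \frac{1}{32031}\right) - - \frac{24736}{65} = - \frac{11}{3559} + \frac{24736}{65} = \frac{88034709}{231335}$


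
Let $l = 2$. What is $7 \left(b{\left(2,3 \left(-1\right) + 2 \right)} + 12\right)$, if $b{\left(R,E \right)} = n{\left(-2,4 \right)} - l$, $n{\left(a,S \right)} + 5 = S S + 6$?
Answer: $189$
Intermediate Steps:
$n{\left(a,S \right)} = 1 + S^{2}$ ($n{\left(a,S \right)} = -5 + \left(S S + 6\right) = -5 + \left(S^{2} + 6\right) = -5 + \left(6 + S^{2}\right) = 1 + S^{2}$)
$b{\left(R,E \right)} = 15$ ($b{\left(R,E \right)} = \left(1 + 4^{2}\right) - 2 = \left(1 + 16\right) - 2 = 17 - 2 = 15$)
$7 \left(b{\left(2,3 \left(-1\right) + 2 \right)} + 12\right) = 7 \left(15 + 12\right) = 7 \cdot 27 = 189$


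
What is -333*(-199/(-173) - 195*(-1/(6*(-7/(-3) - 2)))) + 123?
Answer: -11323731/346 ≈ -32728.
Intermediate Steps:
-333*(-199/(-173) - 195*(-1/(6*(-7/(-3) - 2)))) + 123 = -333*(-199*(-1/173) - 195*(-1/(6*(-7*(-⅓) - 2)))) + 123 = -333*(199/173 - 195*(-1/(6*(7/3 - 2)))) + 123 = -333*(199/173 - 195/((-6*⅓))) + 123 = -333*(199/173 - 195/(-2)) + 123 = -333*(199/173 - 195*(-½)) + 123 = -333*(199/173 + 195/2) + 123 = -333*34133/346 + 123 = -11366289/346 + 123 = -11323731/346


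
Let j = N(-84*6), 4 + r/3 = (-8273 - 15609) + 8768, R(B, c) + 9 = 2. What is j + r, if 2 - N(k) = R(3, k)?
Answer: -45345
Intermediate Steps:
R(B, c) = -7 (R(B, c) = -9 + 2 = -7)
r = -45354 (r = -12 + 3*((-8273 - 15609) + 8768) = -12 + 3*(-23882 + 8768) = -12 + 3*(-15114) = -12 - 45342 = -45354)
N(k) = 9 (N(k) = 2 - 1*(-7) = 2 + 7 = 9)
j = 9
j + r = 9 - 45354 = -45345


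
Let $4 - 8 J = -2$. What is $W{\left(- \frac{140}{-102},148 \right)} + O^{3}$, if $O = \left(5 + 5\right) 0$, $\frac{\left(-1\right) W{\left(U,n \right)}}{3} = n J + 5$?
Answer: $-348$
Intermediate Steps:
$J = \frac{3}{4}$ ($J = \frac{1}{2} - - \frac{1}{4} = \frac{1}{2} + \frac{1}{4} = \frac{3}{4} \approx 0.75$)
$W{\left(U,n \right)} = -15 - \frac{9 n}{4}$ ($W{\left(U,n \right)} = - 3 \left(n \frac{3}{4} + 5\right) = - 3 \left(\frac{3 n}{4} + 5\right) = - 3 \left(5 + \frac{3 n}{4}\right) = -15 - \frac{9 n}{4}$)
$O = 0$ ($O = 10 \cdot 0 = 0$)
$W{\left(- \frac{140}{-102},148 \right)} + O^{3} = \left(-15 - 333\right) + 0^{3} = \left(-15 - 333\right) + 0 = -348 + 0 = -348$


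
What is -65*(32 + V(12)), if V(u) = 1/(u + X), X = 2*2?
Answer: -33345/16 ≈ -2084.1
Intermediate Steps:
X = 4
V(u) = 1/(4 + u) (V(u) = 1/(u + 4) = 1/(4 + u))
-65*(32 + V(12)) = -65*(32 + 1/(4 + 12)) = -65*(32 + 1/16) = -65*513/16 = -33345/16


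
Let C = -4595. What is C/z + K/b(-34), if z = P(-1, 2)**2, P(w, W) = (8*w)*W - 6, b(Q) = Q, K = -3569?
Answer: 785583/8228 ≈ 95.477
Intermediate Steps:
P(w, W) = -6 + 8*W*w (P(w, W) = 8*W*w - 6 = -6 + 8*W*w)
z = 484 (z = (-6 + 8*2*(-1))**2 = (-6 - 16)**2 = (-22)**2 = 484)
C/z + K/b(-34) = -4595/484 - 3569/(-34) = -4595*1/484 - 3569*(-1/34) = -4595/484 + 3569/34 = 785583/8228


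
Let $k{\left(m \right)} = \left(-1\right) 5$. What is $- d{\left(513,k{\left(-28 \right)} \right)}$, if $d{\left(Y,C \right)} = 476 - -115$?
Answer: $-591$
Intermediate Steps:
$k{\left(m \right)} = -5$
$d{\left(Y,C \right)} = 591$ ($d{\left(Y,C \right)} = 476 + 115 = 591$)
$- d{\left(513,k{\left(-28 \right)} \right)} = \left(-1\right) 591 = -591$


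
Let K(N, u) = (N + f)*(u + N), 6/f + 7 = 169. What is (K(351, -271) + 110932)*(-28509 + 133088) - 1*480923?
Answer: 392514251995/27 ≈ 1.4538e+10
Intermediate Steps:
f = 1/27 (f = 6/(-7 + 169) = 6/162 = 6*(1/162) = 1/27 ≈ 0.037037)
K(N, u) = (1/27 + N)*(N + u) (K(N, u) = (N + 1/27)*(u + N) = (1/27 + N)*(N + u))
(K(351, -271) + 110932)*(-28509 + 133088) - 1*480923 = ((351² + (1/27)*351 + (1/27)*(-271) + 351*(-271)) + 110932)*(-28509 + 133088) - 1*480923 = ((123201 + 13 - 271/27 - 95121) + 110932)*104579 - 480923 = (758240/27 + 110932)*104579 - 480923 = (3753404/27)*104579 - 480923 = 392527236916/27 - 480923 = 392514251995/27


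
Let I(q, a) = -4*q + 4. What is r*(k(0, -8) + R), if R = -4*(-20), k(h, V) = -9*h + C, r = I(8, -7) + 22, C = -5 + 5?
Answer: -480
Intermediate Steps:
C = 0
I(q, a) = 4 - 4*q
r = -6 (r = (4 - 4*8) + 22 = (4 - 32) + 22 = -28 + 22 = -6)
k(h, V) = -9*h (k(h, V) = -9*h + 0 = -9*h)
R = 80
r*(k(0, -8) + R) = -6*(-9*0 + 80) = -6*(0 + 80) = -6*80 = -480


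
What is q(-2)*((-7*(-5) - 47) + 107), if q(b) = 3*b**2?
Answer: 1140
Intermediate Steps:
q(-2)*((-7*(-5) - 47) + 107) = (3*(-2)**2)*((-7*(-5) - 47) + 107) = (3*4)*((35 - 47) + 107) = 12*(-12 + 107) = 12*95 = 1140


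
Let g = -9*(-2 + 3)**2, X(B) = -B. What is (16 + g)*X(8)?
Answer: -56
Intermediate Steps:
g = -9 (g = -9*1**2 = -9*1 = -9)
(16 + g)*X(8) = (16 - 9)*(-1*8) = 7*(-8) = -56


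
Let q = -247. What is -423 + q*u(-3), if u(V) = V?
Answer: 318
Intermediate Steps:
-423 + q*u(-3) = -423 - 247*(-3) = -423 + 741 = 318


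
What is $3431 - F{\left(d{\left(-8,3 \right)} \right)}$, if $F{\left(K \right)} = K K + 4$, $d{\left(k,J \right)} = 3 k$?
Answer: $2851$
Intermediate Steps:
$F{\left(K \right)} = 4 + K^{2}$ ($F{\left(K \right)} = K^{2} + 4 = 4 + K^{2}$)
$3431 - F{\left(d{\left(-8,3 \right)} \right)} = 3431 - \left(4 + \left(3 \left(-8\right)\right)^{2}\right) = 3431 - \left(4 + \left(-24\right)^{2}\right) = 3431 - \left(4 + 576\right) = 3431 - 580 = 2851$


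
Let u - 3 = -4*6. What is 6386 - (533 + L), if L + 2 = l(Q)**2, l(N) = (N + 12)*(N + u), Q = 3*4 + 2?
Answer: -27269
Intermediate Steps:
Q = 14 (Q = 12 + 2 = 14)
u = -21 (u = 3 - 4*6 = 3 - 24 = -21)
l(N) = (-21 + N)*(12 + N) (l(N) = (N + 12)*(N - 21) = (12 + N)*(-21 + N) = (-21 + N)*(12 + N))
L = 33122 (L = -2 + (-252 + 14**2 - 9*14)**2 = -2 + (-252 + 196 - 126)**2 = -2 + (-182)**2 = -2 + 33124 = 33122)
6386 - (533 + L) = 6386 - (533 + 33122) = 6386 - 1*33655 = 6386 - 33655 = -27269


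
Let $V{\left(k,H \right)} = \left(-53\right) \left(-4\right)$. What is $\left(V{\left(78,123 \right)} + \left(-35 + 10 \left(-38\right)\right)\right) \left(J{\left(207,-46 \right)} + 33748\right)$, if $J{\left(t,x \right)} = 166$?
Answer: $-6884542$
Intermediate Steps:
$V{\left(k,H \right)} = 212$
$\left(V{\left(78,123 \right)} + \left(-35 + 10 \left(-38\right)\right)\right) \left(J{\left(207,-46 \right)} + 33748\right) = \left(212 + \left(-35 + 10 \left(-38\right)\right)\right) \left(166 + 33748\right) = \left(212 - 415\right) 33914 = \left(-203\right) 33914 = -6884542$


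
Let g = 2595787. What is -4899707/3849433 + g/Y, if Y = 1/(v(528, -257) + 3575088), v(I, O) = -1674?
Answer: 35706653795393334487/3849433 ≈ 9.2758e+12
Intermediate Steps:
Y = 1/3573414 (Y = 1/(-1674 + 3575088) = 1/3573414 ≈ 2.7984e-7)
-4899707/3849433 + g/Y = -4899707/3849433 + 2595787/(1/3573414) = -4899707*1/3849433 + 2595787*3573414 = -4899707/3849433 + 9275821606818 = 35706653795393334487/3849433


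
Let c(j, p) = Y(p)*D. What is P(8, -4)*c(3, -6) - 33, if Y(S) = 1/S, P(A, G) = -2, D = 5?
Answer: -94/3 ≈ -31.333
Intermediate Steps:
c(j, p) = 5/p
P(8, -4)*c(3, -6) - 33 = -10/(-6) - 33 = -10*(-1)/6 - 33 = -2*(-5/6) - 33 = 5/3 - 33 = -94/3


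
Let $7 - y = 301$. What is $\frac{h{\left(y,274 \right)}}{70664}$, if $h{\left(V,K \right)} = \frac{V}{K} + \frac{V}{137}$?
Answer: $- \frac{441}{9680968} \approx -4.5553 \cdot 10^{-5}$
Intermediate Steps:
$y = -294$ ($y = 7 - 301 = -294$)
$h{\left(V,K \right)} = \frac{V}{137} + \frac{V}{K}$ ($h{\left(V,K \right)} = \frac{V}{K} + V \frac{1}{137} = \frac{V}{K} + \frac{V}{137} = \frac{V}{137} + \frac{V}{K}$)
$\frac{h{\left(y,274 \right)}}{70664} = \frac{\frac{1}{137} \left(-294\right) - \frac{294}{274}}{70664} = \left(- \frac{294}{137} - \frac{147}{137}\right) \frac{1}{70664} = \left(- \frac{441}{137}\right) \frac{1}{70664} = - \frac{441}{9680968}$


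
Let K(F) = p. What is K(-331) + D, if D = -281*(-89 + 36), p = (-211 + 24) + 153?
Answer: 14859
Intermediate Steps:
p = -34 (p = -187 + 153 = -34)
D = 14893 (D = -281*(-53) = 14893)
K(F) = -34
K(-331) + D = -34 + 14893 = 14859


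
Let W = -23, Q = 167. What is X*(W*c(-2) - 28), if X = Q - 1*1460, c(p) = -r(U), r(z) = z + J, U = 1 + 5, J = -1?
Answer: -112491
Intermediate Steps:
U = 6
r(z) = -1 + z (r(z) = z - 1 = -1 + z)
c(p) = -5 (c(p) = -(-1 + 6) = -1*5 = -5)
X = -1293 (X = 167 - 1*1460 = 167 - 1460 = -1293)
X*(W*c(-2) - 28) = -1293*(-23*(-5) - 28) = -1293*(115 - 28) = -1293*87 = -112491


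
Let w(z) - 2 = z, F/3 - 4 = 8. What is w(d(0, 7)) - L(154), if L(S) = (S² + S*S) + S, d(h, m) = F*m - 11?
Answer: -47343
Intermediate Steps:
F = 36 (F = 12 + 3*8 = 12 + 24 = 36)
d(h, m) = -11 + 36*m (d(h, m) = 36*m - 11 = -11 + 36*m)
L(S) = S + 2*S² (L(S) = (S² + S²) + S = 2*S² + S = S + 2*S²)
w(z) = 2 + z
w(d(0, 7)) - L(154) = (2 + (-11 + 36*7)) - 154*(1 + 2*154) = (2 + (-11 + 252)) - 154*(1 + 308) = (2 + 241) - 154*309 = 243 - 1*47586 = 243 - 47586 = -47343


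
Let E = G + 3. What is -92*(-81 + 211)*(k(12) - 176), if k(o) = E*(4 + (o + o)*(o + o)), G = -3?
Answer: 2104960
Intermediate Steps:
E = 0 (E = -3 + 3 = 0)
k(o) = 0 (k(o) = 0*(4 + (o + o)*(o + o)) = 0*(4 + (2*o)*(2*o)) = 0*(4 + 4*o**2) = 0)
-92*(-81 + 211)*(k(12) - 176) = -92*(-81 + 211)*(0 - 176) = -11960*(-176) = -92*(-22880) = 2104960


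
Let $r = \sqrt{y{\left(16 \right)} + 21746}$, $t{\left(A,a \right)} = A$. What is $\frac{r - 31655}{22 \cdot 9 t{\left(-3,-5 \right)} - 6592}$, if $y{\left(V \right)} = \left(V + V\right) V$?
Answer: $\frac{31655}{7186} - \frac{\sqrt{22258}}{7186} \approx 4.3843$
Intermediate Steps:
$y{\left(V \right)} = 2 V^{2}$ ($y{\left(V \right)} = 2 V V = 2 V^{2}$)
$r = \sqrt{22258}$ ($r = \sqrt{2 \cdot 16^{2} + 21746} = \sqrt{2 \cdot 256 + 21746} = \sqrt{512 + 21746} = \sqrt{22258} \approx 149.19$)
$\frac{r - 31655}{22 \cdot 9 t{\left(-3,-5 \right)} - 6592} = \frac{\sqrt{22258} - 31655}{22 \cdot 9 \left(-3\right) - 6592} = \frac{-31655 + \sqrt{22258}}{198 \left(-3\right) - 6592} = \frac{-31655 + \sqrt{22258}}{-594 - 6592} = \frac{-31655 + \sqrt{22258}}{-7186} = \left(-31655 + \sqrt{22258}\right) \left(- \frac{1}{7186}\right) = \frac{31655}{7186} - \frac{\sqrt{22258}}{7186}$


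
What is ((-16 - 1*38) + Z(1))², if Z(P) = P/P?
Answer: 2809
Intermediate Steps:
Z(P) = 1
((-16 - 1*38) + Z(1))² = ((-16 - 1*38) + 1)² = ((-16 - 38) + 1)² = (-54 + 1)² = (-53)² = 2809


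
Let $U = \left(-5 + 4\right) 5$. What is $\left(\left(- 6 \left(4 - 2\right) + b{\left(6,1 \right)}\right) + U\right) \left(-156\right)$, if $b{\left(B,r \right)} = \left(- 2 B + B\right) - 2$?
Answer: $3900$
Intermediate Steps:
$U = -5$ ($U = \left(-1\right) 5 = -5$)
$b{\left(B,r \right)} = -2 - B$ ($b{\left(B,r \right)} = - B - 2 = -2 - B$)
$\left(\left(- 6 \left(4 - 2\right) + b{\left(6,1 \right)}\right) + U\right) \left(-156\right) = \left(\left(- 6 \left(4 - 2\right) - 8\right) - 5\right) \left(-156\right) = \left(\left(\left(-6\right) 2 - 8\right) - 5\right) \left(-156\right) = \left(\left(-12 - 8\right) - 5\right) \left(-156\right) = \left(-20 - 5\right) \left(-156\right) = \left(-25\right) \left(-156\right) = 3900$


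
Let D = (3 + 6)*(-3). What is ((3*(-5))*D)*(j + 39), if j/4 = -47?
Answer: -60345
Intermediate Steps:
j = -188 (j = 4*(-47) = -188)
D = -27 (D = 9*(-3) = -27)
((3*(-5))*D)*(j + 39) = ((3*(-5))*(-27))*(-188 + 39) = -15*(-27)*(-149) = 405*(-149) = -60345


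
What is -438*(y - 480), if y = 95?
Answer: 168630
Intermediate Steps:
-438*(y - 480) = -438*(95 - 480) = -438*(-385) = 168630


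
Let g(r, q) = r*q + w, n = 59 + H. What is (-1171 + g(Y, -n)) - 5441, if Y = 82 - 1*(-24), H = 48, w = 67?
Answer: -17887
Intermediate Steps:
n = 107 (n = 59 + 48 = 107)
Y = 106 (Y = 82 + 24 = 106)
g(r, q) = 67 + q*r (g(r, q) = r*q + 67 = q*r + 67 = 67 + q*r)
(-1171 + g(Y, -n)) - 5441 = (-1171 + (67 - 1*107*106)) - 5441 = (-1171 + (67 - 107*106)) - 5441 = (-1171 + (67 - 11342)) - 5441 = (-1171 - 11275) - 5441 = -12446 - 5441 = -17887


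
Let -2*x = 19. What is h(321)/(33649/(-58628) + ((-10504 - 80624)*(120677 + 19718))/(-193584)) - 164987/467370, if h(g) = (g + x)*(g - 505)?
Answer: -8912062811943726671/7303388146976713410 ≈ -1.2203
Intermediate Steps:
x = -19/2 (x = -½*19 = -19/2 ≈ -9.5000)
h(g) = (-505 + g)*(-19/2 + g) (h(g) = (g - 19/2)*(g - 505) = (-19/2 + g)*(-505 + g) = (-505 + g)*(-19/2 + g))
h(321)/(33649/(-58628) + ((-10504 - 80624)*(120677 + 19718))/(-193584)) - 164987/467370 = (9595/2 + 321² - 1029/2*321)/(33649/(-58628) + ((-10504 - 80624)*(120677 + 19718))/(-193584)) - 164987/467370 = (9595/2 + 103041 - 330309/2)/(33649*(-1/58628) - 91128*140395*(-1/193584)) - 164987*1/467370 = -57316/(-33649/58628 - 12793915560*(-1/193584)) - 164987/467370 = -57316/(-33649/58628 + 533079815/8066) - 164987/467370 = -57316/15626565990493/236446724 - 164987/467370 = -57316*236446724/15626565990493 - 164987/467370 = -13552180432784/15626565990493 - 164987/467370 = -8912062811943726671/7303388146976713410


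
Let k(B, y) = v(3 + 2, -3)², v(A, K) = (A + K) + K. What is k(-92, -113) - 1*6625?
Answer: -6624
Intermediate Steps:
v(A, K) = A + 2*K
k(B, y) = 1 (k(B, y) = ((3 + 2) + 2*(-3))² = (5 - 6)² = (-1)² = 1)
k(-92, -113) - 1*6625 = 1 - 1*6625 = 1 - 6625 = -6624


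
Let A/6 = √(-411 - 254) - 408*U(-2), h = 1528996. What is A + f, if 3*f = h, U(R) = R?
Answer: 1543684/3 + 6*I*√665 ≈ 5.1456e+5 + 154.73*I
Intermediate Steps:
A = 4896 + 6*I*√665 (A = 6*(√(-411 - 254) - 408*(-2)) = 6*(√(-665) + 816) = 6*(I*√665 + 816) = 6*(816 + I*√665) = 4896 + 6*I*√665 ≈ 4896.0 + 154.73*I)
f = 1528996/3 (f = (⅓)*1528996 = 1528996/3 ≈ 5.0967e+5)
A + f = (4896 + 6*I*√665) + 1528996/3 = 1543684/3 + 6*I*√665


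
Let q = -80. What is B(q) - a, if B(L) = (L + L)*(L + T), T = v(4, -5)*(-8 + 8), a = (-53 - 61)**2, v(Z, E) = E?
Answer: -196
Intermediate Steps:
a = 12996 (a = (-114)**2 = 12996)
T = 0 (T = -5*(-8 + 8) = -5*0 = 0)
B(L) = 2*L**2 (B(L) = (L + L)*(L + 0) = (2*L)*L = 2*L**2)
B(q) - a = 2*(-80)**2 - 1*12996 = 2*6400 - 12996 = 12800 - 12996 = -196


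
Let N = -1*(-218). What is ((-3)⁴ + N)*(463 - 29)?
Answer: 129766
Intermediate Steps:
N = 218
((-3)⁴ + N)*(463 - 29) = ((-3)⁴ + 218)*(463 - 29) = (81 + 218)*434 = 299*434 = 129766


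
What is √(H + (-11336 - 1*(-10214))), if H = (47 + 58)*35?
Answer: √2553 ≈ 50.527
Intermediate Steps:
H = 3675 (H = 105*35 = 3675)
√(H + (-11336 - 1*(-10214))) = √(3675 + (-11336 - 1*(-10214))) = √(3675 + (-11336 + 10214)) = √(3675 - 1122) = √2553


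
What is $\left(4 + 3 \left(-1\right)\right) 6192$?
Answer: $6192$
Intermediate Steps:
$\left(4 + 3 \left(-1\right)\right) 6192 = \left(4 - 3\right) 6192 = 1 \cdot 6192 = 6192$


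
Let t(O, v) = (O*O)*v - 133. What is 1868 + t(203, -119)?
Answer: -4902136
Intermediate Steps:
t(O, v) = -133 + v*O² (t(O, v) = O²*v - 133 = v*O² - 133 = -133 + v*O²)
1868 + t(203, -119) = 1868 + (-133 - 119*203²) = 1868 + (-133 - 119*41209) = 1868 + (-133 - 4903871) = 1868 - 4904004 = -4902136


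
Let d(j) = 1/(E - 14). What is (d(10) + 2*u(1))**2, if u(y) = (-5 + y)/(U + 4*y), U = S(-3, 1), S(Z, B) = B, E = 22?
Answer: 3481/1600 ≈ 2.1756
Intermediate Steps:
U = 1
u(y) = (-5 + y)/(1 + 4*y)
d(j) = 1/8 (d(j) = 1/(22 - 14) = 1/8)
(d(10) + 2*u(1))**2 = (1/8 + 2*((-5 + 1)/(1 + 4*1)))**2 = (1/8 + 2*(-4/(1 + 4)))**2 = (1/8 + 2*(-4/5))**2 = (1/8 - 8/5)**2 = (-59/40)**2 = 3481/1600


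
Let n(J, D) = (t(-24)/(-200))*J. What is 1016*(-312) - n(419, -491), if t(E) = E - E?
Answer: -316992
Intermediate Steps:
t(E) = 0
n(J, D) = 0 (n(J, D) = (0/(-200))*J = (0*(-1/200))*J = 0*J = 0)
1016*(-312) - n(419, -491) = 1016*(-312) - 1*0 = -316992 + 0 = -316992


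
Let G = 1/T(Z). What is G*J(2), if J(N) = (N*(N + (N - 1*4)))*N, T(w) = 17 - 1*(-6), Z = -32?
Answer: 0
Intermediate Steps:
T(w) = 23 (T(w) = 17 + 6 = 23)
J(N) = N²*(-4 + 2*N) (J(N) = (N*(N + (N - 4)))*N = (N*(N + (-4 + N)))*N = (N*(-4 + 2*N))*N = N²*(-4 + 2*N))
G = 1/23 ≈ 0.043478
G*J(2) = (2*2²*(-2 + 2))/23 = (2*4*0)/23 = (1/23)*0 = 0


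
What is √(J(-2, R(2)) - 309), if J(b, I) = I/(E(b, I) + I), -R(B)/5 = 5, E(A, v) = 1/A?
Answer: I*√801159/51 ≈ 17.55*I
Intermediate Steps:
R(B) = -25 (R(B) = -5*5 = -25)
J(b, I) = I/(I + 1/b) (J(b, I) = I/(1/b + I) = I/(I + 1/b))
√(J(-2, R(2)) - 309) = √(-25*(-2)/(1 - 25*(-2)) - 309) = √(-25*(-2)/(1 + 50) - 309) = √(-25*(-2)/51 - 309) = √(-25*(-2)*1/51 - 309) = √(50/51 - 309) = √(-15709/51) = I*√801159/51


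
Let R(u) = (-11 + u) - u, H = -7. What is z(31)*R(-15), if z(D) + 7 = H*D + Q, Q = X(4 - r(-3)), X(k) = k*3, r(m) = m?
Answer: 2233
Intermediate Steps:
R(u) = -11
X(k) = 3*k
Q = 21 (Q = 3*(4 - 1*(-3)) = 3*(4 + 3) = 3*7 = 21)
z(D) = 14 - 7*D (z(D) = -7 + (-7*D + 21) = -7 + (21 - 7*D) = 14 - 7*D)
z(31)*R(-15) = (14 - 7*31)*(-11) = (14 - 217)*(-11) = -203*(-11) = 2233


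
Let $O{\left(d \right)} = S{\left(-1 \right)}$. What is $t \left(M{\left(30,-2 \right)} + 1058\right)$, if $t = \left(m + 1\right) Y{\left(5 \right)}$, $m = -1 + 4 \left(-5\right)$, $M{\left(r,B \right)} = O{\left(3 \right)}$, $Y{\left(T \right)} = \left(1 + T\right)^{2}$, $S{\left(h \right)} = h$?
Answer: $-761040$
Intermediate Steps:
$O{\left(d \right)} = -1$
$M{\left(r,B \right)} = -1$
$m = -21$ ($m = -1 - 20 = -21$)
$t = -720$ ($t = \left(-21 + 1\right) \left(1 + 5\right)^{2} = - 20 \cdot 6^{2} = \left(-20\right) 36 = -720$)
$t \left(M{\left(30,-2 \right)} + 1058\right) = - 720 \left(-1 + 1058\right) = \left(-720\right) 1057 = -761040$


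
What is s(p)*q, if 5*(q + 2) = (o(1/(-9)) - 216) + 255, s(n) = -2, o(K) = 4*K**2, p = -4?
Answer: -4706/405 ≈ -11.620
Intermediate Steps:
q = 2353/405 (q = -2 + ((4*(1/(-9))**2 - 216) + 255)/5 = -2 + ((4*(1*(-1/9))**2 - 216) + 255)/5 = -2 + ((4*(-1/9)**2 - 216) + 255)/5 = -2 + ((4*(1/81) - 216) + 255)/5 = -2 + ((4/81 - 216) + 255)/5 = -2 + (-17492/81 + 255)/5 = -2 + (1/5)*(3163/81) = -2 + 3163/405 = 2353/405 ≈ 5.8099)
s(p)*q = -2*2353/405 = -4706/405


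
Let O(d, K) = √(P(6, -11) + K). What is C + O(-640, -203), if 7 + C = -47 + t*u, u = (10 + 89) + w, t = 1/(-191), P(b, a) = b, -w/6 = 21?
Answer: -10287/191 + I*√197 ≈ -53.859 + 14.036*I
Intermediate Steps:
w = -126 (w = -6*21 = -126)
t = -1/191 ≈ -0.0052356
u = -27 (u = (10 + 89) - 126 = 99 - 126 = -27)
C = -10287/191 (C = -7 + (-47 - 1/191*(-27)) = -7 + (-47 + 27/191) = -7 - 8950/191 = -10287/191 ≈ -53.859)
O(d, K) = √(6 + K)
C + O(-640, -203) = -10287/191 + √(6 - 203) = -10287/191 + √(-197) = -10287/191 + I*√197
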